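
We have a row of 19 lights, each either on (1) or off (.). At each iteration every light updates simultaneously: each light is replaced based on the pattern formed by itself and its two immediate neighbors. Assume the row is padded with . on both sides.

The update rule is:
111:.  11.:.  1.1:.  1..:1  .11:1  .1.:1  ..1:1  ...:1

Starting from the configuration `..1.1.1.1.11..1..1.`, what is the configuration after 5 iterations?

1111111.1.1.1111111

111.1.1.1.1.1111111
1...1.1.1.1.1......
11111.1.1.1.1111111
1.....1.1.1.1......
1111111.1.1.1111111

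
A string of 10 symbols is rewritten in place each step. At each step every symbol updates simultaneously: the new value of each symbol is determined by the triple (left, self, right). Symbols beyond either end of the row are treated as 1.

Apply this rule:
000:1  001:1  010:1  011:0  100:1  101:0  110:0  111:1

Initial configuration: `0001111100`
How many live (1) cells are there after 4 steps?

1110111011
1100010001
1011111110
0001111100
count of 1: 5

5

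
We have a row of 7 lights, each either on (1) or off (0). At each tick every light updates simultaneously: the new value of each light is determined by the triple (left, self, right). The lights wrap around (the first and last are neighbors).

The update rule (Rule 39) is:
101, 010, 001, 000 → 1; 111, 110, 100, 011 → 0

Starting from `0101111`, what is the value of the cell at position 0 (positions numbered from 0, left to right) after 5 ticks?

0

tick 1: 1110000
tick 2: 0000111
tick 3: 0111000
tick 4: 1000011
tick 5: 0011100
position 0 holds 0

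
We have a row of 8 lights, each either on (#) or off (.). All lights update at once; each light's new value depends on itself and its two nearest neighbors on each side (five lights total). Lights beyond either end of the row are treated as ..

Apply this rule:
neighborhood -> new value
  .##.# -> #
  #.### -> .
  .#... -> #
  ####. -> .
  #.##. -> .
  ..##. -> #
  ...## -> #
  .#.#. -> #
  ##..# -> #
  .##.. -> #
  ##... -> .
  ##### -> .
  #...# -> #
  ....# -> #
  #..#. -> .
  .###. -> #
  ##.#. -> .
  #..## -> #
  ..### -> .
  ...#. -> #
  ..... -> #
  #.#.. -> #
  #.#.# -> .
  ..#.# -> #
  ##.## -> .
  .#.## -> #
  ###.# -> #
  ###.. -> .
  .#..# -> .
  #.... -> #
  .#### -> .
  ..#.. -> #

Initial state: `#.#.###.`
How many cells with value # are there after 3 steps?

##.#.#..
##..####
####....
count of #: 4

4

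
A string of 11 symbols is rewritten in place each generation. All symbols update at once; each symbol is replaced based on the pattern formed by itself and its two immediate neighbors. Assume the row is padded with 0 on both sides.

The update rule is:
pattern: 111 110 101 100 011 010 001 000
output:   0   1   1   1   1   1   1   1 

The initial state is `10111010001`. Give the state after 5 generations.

generation 1: 11101111111
generation 2: 10111000001
generation 3: 11101111111  (repeats generation 1; period 2)
generation 5: 11101111111

11101111111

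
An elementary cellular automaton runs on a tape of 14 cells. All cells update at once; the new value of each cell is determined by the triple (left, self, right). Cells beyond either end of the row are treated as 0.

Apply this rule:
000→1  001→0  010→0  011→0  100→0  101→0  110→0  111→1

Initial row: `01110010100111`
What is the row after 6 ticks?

10010000000110

tick 1: 00100000000010
tick 2: 10001111111000
tick 3: 00100111110011
tick 4: 10000011100000
tick 5: 00111001001111
tick 6: 10010000000110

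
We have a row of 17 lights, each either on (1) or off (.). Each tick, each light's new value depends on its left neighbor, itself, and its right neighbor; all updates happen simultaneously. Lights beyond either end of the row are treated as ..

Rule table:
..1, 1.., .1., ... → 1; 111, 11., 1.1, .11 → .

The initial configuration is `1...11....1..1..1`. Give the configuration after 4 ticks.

....11...........

tick 1: 1111..11111111111
tick 2: ....11...........
tick 3: 1111..11111111111  (repeats tick 1; period 2)
tick 4: ....11...........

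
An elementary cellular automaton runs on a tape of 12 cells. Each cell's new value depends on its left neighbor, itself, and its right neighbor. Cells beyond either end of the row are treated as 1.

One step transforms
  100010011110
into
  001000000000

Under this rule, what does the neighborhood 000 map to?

At position 2 the neighborhood is 000; the next row has 1 there.

1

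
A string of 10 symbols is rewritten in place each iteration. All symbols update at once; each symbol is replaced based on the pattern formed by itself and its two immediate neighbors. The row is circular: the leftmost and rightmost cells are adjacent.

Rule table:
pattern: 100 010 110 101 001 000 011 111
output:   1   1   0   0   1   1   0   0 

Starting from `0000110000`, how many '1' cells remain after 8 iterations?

1111001111
0000110000  (repeats iteration 0; period 2)
iteration 8: 0000110000
count of 1: 2

2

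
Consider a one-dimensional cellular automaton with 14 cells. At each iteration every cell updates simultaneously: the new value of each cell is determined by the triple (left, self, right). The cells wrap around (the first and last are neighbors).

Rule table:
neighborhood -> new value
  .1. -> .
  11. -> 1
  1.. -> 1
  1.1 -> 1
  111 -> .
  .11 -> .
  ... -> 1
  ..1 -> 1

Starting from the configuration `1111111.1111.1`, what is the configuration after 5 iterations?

....11...11...

iteration 1: ......11...11.
iteration 2: 111111.1111.11
iteration 3: .....11...11..
iteration 4: 11111.1111.111
iteration 5: ....11...11...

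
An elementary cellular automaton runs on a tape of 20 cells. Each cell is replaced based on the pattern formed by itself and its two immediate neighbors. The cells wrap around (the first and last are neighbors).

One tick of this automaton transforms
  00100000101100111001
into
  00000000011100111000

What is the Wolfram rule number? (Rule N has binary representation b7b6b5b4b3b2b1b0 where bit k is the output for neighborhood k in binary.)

position 15: 111 → 1  (bit 7 = 1)
position 11: 110 → 1  (bit 6 = 1)
position 9: 101 → 1  (bit 5 = 1)
position 0: 100 → 0  (bit 4 = 0)
position 10: 011 → 1  (bit 3 = 1)
position 2: 010 → 0  (bit 2 = 0)
position 1: 001 → 0  (bit 1 = 0)
position 4: 000 → 0  (bit 0 = 0)
bits b7..b0 = 11101000 = 232

232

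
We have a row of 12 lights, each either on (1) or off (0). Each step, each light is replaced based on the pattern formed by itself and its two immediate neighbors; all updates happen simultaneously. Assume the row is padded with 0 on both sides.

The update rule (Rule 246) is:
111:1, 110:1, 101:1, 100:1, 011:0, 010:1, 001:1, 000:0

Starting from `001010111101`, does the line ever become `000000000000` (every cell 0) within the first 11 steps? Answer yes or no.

no

011111011111
101111101111
110111110111
011011111011
101101111101
110110111111
011011011111
101101101111
110110110111
011011011011
101101101101
step 11 is 101101101101, still not uniform 0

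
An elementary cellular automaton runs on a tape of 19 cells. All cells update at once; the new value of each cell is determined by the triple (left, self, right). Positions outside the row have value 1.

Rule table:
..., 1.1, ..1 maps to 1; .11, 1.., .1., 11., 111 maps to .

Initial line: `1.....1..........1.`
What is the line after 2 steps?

..1111..111111111.1
.1.....1.........1.

.1.....1.........1.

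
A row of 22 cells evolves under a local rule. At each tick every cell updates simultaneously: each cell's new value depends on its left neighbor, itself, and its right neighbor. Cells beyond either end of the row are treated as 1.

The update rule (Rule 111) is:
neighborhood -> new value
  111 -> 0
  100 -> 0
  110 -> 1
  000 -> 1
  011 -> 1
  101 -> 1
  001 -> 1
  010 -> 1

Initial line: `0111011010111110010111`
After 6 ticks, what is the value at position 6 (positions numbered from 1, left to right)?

1

1101111111100010111100
0111000000101111100101
1101011111111000101111
0111110000001011111000
1100010111111110001011
0101111100000010111110
position 6 holds 1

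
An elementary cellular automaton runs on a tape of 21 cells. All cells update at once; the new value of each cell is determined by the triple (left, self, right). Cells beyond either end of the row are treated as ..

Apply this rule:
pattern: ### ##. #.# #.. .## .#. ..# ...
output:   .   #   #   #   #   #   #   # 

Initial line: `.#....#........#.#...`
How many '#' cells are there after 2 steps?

#####################
#...................#
count of #: 2

2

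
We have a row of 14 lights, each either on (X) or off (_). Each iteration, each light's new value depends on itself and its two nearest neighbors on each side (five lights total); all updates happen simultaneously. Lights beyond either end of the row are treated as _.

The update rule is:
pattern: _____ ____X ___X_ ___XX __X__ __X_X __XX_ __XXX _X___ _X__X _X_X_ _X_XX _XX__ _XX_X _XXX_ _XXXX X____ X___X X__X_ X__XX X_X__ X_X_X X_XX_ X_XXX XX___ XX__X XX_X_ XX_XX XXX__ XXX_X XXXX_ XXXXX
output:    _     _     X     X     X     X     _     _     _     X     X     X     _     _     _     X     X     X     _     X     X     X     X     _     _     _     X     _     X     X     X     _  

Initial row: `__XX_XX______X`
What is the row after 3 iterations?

____XXXXXXX__X

_X___X__X___XX
XX_XXXX_X_XX__
____XXXXXXX__X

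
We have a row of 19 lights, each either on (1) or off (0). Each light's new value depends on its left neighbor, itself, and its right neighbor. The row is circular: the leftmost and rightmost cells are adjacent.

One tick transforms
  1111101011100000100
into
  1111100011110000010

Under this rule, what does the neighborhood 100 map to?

At position 11 the neighborhood is 100; the next row has 1 there.

1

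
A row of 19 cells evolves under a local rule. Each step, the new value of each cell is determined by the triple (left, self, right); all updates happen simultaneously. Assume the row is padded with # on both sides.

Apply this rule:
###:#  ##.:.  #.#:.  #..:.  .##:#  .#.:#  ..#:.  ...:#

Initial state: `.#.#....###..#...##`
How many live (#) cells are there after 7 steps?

9

step 1: .#.#.##.##...#.#.##
step 2: .#.#.#..#..#.#.#.##
step 3: .#.#.#..#..#.#.#.##  (fixed point — unchanged through step 7)
count of #: 9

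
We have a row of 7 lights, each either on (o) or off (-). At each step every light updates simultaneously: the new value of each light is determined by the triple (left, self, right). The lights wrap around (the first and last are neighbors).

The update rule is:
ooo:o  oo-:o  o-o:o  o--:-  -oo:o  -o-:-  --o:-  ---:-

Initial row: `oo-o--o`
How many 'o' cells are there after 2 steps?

ooo---o
ooo---o
count of o: 4

4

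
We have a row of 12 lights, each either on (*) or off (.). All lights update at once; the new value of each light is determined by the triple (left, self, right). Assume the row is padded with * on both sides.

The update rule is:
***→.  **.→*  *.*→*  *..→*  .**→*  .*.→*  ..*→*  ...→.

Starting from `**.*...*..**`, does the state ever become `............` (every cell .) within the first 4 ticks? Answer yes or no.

no

.****.*****.
**..***...**
.****.**.**.
**..********
tick 4 is **..********, still not uniform .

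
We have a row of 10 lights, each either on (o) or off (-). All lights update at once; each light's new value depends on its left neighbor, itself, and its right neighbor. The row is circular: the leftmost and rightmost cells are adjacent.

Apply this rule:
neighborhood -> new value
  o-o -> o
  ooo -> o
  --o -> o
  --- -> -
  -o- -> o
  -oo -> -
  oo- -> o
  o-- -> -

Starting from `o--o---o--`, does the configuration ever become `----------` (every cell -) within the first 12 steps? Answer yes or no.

o-oo--oo-o
oo-o-o-oo-
-oooooo-oo
o-oooooo-o
oo-oooooo-
-oo-oooooo
o-oo-ooooo
oo-oo-oooo
ooo-oo-ooo
oooo-oo-oo
ooooo-oo-o
oooooo-oo-
step 12 is oooooo-oo-, still not uniform -

no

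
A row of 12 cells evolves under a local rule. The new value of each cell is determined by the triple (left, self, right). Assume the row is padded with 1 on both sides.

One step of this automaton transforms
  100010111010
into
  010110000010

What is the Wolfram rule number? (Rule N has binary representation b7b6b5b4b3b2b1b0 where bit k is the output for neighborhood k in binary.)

position 7: 111 → 0  (bit 7 = 0)
position 0: 110 → 0  (bit 6 = 0)
position 5: 101 → 0  (bit 5 = 0)
position 1: 100 → 1  (bit 4 = 1)
position 6: 011 → 0  (bit 3 = 0)
position 4: 010 → 1  (bit 2 = 1)
position 3: 001 → 1  (bit 1 = 1)
position 2: 000 → 0  (bit 0 = 0)
bits b7..b0 = 00010110 = 22

22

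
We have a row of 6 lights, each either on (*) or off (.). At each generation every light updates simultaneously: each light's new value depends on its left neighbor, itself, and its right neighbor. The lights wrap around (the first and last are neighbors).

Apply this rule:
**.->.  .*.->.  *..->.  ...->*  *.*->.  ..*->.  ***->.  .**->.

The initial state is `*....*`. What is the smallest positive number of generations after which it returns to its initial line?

..**..
*....*

2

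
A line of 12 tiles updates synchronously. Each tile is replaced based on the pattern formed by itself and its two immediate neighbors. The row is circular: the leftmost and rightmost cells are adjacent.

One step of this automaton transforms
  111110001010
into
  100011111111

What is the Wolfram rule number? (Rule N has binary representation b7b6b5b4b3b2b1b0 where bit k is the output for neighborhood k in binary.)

127

position 1: 111 → 0  (bit 7 = 0)
position 4: 110 → 1  (bit 6 = 1)
position 9: 101 → 1  (bit 5 = 1)
position 5: 100 → 1  (bit 4 = 1)
position 0: 011 → 1  (bit 3 = 1)
position 8: 010 → 1  (bit 2 = 1)
position 7: 001 → 1  (bit 1 = 1)
position 6: 000 → 1  (bit 0 = 1)
bits b7..b0 = 01111111 = 127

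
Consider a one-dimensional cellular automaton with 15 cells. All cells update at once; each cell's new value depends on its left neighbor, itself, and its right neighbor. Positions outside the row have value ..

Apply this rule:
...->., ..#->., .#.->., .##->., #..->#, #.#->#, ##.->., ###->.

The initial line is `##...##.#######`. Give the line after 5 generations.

......#....#...

..#....#.......
...#....#......
....#....#.....
.....#....#....
......#....#...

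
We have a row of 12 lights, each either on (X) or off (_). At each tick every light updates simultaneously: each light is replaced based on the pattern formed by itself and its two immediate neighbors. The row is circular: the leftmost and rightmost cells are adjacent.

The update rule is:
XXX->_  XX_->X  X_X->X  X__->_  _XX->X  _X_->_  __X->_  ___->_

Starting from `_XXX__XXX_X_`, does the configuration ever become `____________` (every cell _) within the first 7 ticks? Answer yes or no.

tick 1: _X_X__X_XX__
tick 2: __X____XXX__
tick 3: _______X_X__
tick 4: ________X___
tick 5: ____________
all cells are _ at tick 5

yes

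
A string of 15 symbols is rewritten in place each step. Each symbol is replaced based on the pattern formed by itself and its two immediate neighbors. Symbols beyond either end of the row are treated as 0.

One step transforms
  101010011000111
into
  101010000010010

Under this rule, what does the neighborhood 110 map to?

0

At position 8 the neighborhood is 110; the next row has 0 there.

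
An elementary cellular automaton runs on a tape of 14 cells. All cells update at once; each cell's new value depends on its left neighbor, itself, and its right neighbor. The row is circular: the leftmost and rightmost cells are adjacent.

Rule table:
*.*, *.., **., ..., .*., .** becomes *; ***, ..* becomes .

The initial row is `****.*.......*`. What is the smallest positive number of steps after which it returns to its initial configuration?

14

...*********.*
**.*.......***
.*********.*..
.*.......*****
********.*...*
.......*****.*
******.*...***
.....*****.*..
****.*...*****
...*****.*....
**.*...*******
.*****.*......
.*...*********
****.*.......*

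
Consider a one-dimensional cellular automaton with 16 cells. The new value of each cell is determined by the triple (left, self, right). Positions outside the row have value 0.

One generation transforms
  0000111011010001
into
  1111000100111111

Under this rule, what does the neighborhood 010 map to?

1

At position 11 the neighborhood is 010; the next row has 1 there.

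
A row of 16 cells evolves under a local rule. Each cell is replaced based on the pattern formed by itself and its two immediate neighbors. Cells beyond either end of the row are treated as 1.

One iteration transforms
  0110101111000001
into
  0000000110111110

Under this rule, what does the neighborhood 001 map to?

At position 14 the neighborhood is 001; the next row has 1 there.

1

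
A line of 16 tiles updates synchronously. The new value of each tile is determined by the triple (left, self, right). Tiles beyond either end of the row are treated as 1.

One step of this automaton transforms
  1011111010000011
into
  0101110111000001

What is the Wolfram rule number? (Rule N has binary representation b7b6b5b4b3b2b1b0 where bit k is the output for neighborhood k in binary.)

180

position 3: 111 → 1  (bit 7 = 1)
position 0: 110 → 0  (bit 6 = 0)
position 1: 101 → 1  (bit 5 = 1)
position 9: 100 → 1  (bit 4 = 1)
position 2: 011 → 0  (bit 3 = 0)
position 8: 010 → 1  (bit 2 = 1)
position 13: 001 → 0  (bit 1 = 0)
position 10: 000 → 0  (bit 0 = 0)
bits b7..b0 = 10110100 = 180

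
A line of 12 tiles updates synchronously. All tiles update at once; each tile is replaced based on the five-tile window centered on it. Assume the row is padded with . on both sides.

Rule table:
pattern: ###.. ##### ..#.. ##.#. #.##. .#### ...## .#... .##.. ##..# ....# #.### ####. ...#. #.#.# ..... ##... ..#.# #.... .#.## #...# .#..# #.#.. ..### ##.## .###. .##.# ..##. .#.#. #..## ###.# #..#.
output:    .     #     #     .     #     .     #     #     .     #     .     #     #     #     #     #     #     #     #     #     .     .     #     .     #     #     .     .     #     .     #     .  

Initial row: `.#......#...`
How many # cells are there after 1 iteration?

iteration 1: ######.#####
count of #: 11

11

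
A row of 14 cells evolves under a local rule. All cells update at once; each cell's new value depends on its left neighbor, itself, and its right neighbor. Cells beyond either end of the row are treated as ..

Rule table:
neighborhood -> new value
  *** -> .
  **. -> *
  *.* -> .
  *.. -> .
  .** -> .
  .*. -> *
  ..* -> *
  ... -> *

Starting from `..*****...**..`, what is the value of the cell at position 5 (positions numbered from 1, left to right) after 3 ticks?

**....*.**.*.*
.*.****..*.*.*
**....*.**.*.*
position 5 holds .

.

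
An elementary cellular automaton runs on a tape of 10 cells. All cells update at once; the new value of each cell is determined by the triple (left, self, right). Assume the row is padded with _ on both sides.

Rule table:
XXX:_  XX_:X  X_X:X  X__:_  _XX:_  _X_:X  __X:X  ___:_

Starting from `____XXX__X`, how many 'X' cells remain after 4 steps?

___X__X_XX
__XX_XXX_X
_X_XX__XXX
XXX_X_X__X
count of X: 6

6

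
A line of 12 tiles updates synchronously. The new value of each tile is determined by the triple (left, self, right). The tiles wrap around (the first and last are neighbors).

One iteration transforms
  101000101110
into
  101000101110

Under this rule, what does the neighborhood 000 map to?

At position 4 the neighborhood is 000; the next row has 0 there.

0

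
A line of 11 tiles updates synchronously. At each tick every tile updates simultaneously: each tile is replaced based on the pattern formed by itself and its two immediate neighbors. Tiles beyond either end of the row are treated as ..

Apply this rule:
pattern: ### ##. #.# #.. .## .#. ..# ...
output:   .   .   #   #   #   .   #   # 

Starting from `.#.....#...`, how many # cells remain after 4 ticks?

5

tick 1: #.#####.###
tick 2: .##....##..
tick 3: ##.#####.##
tick 4: #.##....##.
count of #: 5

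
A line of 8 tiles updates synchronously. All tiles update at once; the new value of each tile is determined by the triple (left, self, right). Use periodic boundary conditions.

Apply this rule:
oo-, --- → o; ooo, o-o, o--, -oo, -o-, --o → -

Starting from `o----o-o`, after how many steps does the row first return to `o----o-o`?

8

o-oo----
---o-oo-
oo----o-
-o-oo---
----o-oo
-oo----o
--o-oo--
o----o-o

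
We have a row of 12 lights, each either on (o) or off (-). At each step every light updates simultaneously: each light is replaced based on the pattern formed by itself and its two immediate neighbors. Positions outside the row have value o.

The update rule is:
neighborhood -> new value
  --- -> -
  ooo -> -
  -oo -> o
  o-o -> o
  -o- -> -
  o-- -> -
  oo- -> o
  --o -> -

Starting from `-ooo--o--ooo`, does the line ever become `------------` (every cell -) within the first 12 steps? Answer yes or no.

yes

oo-o-----o--
-oo---------
ooo---------
--o---------
------------
all cells are - at step 5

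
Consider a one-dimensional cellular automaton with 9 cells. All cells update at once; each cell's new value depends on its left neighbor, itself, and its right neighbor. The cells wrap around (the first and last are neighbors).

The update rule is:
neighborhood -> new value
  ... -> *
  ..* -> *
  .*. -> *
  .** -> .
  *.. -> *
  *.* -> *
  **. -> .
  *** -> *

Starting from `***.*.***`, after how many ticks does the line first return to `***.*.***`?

tick 1: **.***.**
tick 2: *.*.*.*.*
tick 3: .*******.
tick 4: *.*****.*
tick 5: .*.***.*.
tick 6: ***.*.***

6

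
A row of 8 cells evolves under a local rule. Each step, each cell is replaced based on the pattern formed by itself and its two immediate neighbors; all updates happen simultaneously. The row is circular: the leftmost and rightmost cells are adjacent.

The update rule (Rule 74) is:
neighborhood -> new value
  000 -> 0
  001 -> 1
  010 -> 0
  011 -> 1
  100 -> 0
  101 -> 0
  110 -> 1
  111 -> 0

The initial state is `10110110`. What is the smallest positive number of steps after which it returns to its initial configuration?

00110110
01110110
11010110
11000110
11001110
11011010
11011000
11011001
01011011
00011011
00111011
01101011
01100011
01100111
01101101
01101100
11101100
10101101
10001101
10011101
10110101
10110001
10110011
10110110

24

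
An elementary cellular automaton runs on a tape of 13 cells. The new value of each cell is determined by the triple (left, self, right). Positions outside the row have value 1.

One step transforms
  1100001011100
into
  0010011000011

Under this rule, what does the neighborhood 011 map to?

At position 8 the neighborhood is 011; the next row has 0 there.

0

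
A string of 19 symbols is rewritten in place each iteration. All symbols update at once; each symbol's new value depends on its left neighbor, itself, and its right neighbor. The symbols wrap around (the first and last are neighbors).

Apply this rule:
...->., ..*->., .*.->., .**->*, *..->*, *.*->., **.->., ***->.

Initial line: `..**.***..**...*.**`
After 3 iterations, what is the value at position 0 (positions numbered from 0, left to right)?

.

*.*..*..*.*.*....*.
...*..*......*.....
....*..*......*....
position 0 holds .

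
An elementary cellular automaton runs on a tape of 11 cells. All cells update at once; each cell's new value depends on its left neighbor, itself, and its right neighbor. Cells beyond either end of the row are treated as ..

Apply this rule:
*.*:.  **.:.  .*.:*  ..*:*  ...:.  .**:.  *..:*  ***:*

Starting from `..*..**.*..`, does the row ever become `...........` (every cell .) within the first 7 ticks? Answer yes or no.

no

.****...**.
*.**.*.*..*
*....*.****
**..**..**.
..**..**..*
.*..**..***
****..**.*.
tick 7 is ****..**.*., still not uniform .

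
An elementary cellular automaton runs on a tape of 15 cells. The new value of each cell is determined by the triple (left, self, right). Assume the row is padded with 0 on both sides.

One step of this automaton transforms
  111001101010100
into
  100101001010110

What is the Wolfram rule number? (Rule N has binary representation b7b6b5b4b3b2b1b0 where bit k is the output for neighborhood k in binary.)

position 1: 111 → 0  (bit 7 = 0)
position 2: 110 → 0  (bit 6 = 0)
position 7: 101 → 0  (bit 5 = 0)
position 3: 100 → 1  (bit 4 = 1)
position 0: 011 → 1  (bit 3 = 1)
position 8: 010 → 1  (bit 2 = 1)
position 4: 001 → 0  (bit 1 = 0)
position 14: 000 → 0  (bit 0 = 0)
bits b7..b0 = 00011100 = 28

28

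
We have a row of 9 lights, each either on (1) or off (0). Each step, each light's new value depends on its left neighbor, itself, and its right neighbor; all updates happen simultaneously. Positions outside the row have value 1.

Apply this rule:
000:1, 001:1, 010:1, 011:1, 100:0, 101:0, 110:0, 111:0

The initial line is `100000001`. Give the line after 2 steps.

011000000

step 1: 001111111
step 2: 011000000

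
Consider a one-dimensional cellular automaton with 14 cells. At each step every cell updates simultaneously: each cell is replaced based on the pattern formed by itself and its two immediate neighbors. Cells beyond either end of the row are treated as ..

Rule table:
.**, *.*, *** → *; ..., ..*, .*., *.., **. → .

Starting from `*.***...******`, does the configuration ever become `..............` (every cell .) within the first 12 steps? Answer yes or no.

yes

.***....*****.
.**.....****..
.*......***...
........**....
........*.....
..............
all cells are . at step 6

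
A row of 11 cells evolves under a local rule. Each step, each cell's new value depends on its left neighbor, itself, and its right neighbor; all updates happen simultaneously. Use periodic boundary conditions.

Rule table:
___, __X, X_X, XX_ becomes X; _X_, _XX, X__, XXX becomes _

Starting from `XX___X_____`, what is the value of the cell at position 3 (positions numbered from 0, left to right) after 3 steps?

_X_XX__XXXX
X_X_X_X___X
XX_X_X__XX_
position 3 holds X

X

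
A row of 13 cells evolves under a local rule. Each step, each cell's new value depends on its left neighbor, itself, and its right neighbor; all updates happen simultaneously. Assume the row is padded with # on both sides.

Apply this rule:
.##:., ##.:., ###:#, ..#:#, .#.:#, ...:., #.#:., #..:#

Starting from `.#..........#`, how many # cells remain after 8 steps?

.##........#.
...#......##.
#.###....#...
...#.#..###.#
#.##.###.#...
......#..##.#
#....####....
.#..#.##.#..#
count of #: 6

6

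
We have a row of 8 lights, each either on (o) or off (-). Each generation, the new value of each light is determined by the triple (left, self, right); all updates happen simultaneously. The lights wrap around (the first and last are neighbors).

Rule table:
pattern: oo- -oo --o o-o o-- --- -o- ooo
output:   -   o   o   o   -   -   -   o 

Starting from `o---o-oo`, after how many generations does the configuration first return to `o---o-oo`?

8

generation 1: ---o-ooo
generation 2: --o-ooo-
generation 3: -o-ooo--
generation 4: o-ooo---
generation 5: -ooo---o
generation 6: ooo---o-
generation 7: oo---o-o
generation 8: o---o-oo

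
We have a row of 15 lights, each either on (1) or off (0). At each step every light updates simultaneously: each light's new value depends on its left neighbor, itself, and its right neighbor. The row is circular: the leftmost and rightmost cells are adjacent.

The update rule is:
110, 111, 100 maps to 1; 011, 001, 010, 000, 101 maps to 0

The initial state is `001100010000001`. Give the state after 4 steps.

100110001000000
010011000100000
001001100010000
000100110001000

000100110001000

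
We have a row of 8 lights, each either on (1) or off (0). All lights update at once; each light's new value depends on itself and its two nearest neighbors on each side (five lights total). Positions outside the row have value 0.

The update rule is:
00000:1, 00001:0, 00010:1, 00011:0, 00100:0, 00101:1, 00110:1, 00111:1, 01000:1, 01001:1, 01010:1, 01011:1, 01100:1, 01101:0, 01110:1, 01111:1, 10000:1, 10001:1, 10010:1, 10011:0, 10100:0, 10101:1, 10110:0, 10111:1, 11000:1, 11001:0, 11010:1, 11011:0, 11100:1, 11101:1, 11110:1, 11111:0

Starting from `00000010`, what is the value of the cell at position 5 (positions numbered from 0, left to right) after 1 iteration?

1

11110101
position 5 holds 1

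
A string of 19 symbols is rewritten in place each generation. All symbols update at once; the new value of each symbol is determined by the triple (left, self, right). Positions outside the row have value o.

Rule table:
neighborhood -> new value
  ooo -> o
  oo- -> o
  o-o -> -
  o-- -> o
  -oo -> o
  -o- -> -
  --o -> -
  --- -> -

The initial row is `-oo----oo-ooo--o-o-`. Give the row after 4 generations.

-ooo---oo-oooo-----
-oooo--oo-ooooo----
-ooooo-oo-oooooo---
-ooooo-oo-ooooooo--

-ooooo-oo-ooooooo--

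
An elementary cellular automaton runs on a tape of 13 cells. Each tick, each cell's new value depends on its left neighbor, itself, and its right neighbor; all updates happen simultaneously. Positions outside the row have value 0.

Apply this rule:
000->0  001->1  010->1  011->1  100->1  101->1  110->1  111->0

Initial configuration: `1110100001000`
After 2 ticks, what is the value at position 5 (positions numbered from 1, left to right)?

tick 1: 1011110011100
tick 2: 1110011110110
position 5 holds 0

0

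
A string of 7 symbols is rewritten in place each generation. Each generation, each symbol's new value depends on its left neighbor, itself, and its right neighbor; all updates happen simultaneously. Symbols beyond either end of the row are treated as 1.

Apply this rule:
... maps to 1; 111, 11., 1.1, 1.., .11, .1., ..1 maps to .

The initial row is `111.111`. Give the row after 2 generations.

.11111.

.......
.11111.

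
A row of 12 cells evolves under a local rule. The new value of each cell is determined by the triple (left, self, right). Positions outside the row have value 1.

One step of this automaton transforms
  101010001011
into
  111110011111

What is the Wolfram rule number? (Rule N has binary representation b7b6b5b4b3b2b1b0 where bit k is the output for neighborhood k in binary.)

position 11: 111 → 1  (bit 7 = 1)
position 0: 110 → 1  (bit 6 = 1)
position 1: 101 → 1  (bit 5 = 1)
position 5: 100 → 0  (bit 4 = 0)
position 10: 011 → 1  (bit 3 = 1)
position 2: 010 → 1  (bit 2 = 1)
position 7: 001 → 1  (bit 1 = 1)
position 6: 000 → 0  (bit 0 = 0)
bits b7..b0 = 11101110 = 238

238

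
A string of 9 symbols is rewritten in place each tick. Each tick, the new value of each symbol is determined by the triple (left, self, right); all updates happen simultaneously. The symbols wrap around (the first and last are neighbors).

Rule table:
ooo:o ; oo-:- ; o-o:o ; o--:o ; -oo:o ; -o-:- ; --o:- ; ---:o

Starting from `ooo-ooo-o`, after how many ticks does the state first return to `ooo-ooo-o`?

oo-ooo-oo
o-ooo-ooo
-ooo-oooo
ooo-oooo-
oo-oooo-o
o-oooo-oo
-oooo-ooo
oooo-ooo-
ooo-ooo-o

9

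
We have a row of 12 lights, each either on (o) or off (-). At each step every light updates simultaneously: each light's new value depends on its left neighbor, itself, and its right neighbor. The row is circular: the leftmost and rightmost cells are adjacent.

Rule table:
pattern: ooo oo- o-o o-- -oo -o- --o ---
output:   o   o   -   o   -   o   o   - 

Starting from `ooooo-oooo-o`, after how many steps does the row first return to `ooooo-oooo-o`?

12

ooooo--ooo--
-oooooo-oooo
--ooooo--ooo
oo-oooooo-oo
oo--ooooo--o
oooo-oooooo-
-ooo--ooooo-
o-oooo-ooooo
o--ooo--oooo
ooo-oooo-ooo
ooo--ooo--oo
ooooo-oooo-o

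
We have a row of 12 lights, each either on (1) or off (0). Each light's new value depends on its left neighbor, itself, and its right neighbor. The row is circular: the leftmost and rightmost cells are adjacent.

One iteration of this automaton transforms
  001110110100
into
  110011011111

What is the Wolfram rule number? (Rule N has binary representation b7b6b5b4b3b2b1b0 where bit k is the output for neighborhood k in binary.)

position 3: 111 → 0  (bit 7 = 0)
position 4: 110 → 1  (bit 6 = 1)
position 5: 101 → 1  (bit 5 = 1)
position 10: 100 → 1  (bit 4 = 1)
position 2: 011 → 0  (bit 3 = 0)
position 9: 010 → 1  (bit 2 = 1)
position 1: 001 → 1  (bit 1 = 1)
position 0: 000 → 1  (bit 0 = 1)
bits b7..b0 = 01110111 = 119

119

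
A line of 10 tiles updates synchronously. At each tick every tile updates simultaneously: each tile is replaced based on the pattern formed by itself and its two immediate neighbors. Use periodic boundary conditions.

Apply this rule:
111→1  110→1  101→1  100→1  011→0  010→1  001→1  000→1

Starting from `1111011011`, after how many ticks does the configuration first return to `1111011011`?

tick 1: 1111101101
tick 2: 1111110110
tick 3: 0111111011
tick 4: 1011111101
tick 5: 1101111110
tick 6: 0110111111
tick 7: 1011011111
tick 8: 1101101111
tick 9: 1110110111
tick 10: 1111011011

10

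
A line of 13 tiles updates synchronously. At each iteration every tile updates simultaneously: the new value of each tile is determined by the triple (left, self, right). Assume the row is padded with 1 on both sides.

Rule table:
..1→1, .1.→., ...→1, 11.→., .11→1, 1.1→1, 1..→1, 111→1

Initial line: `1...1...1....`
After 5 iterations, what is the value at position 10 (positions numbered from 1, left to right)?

1

.111.111.1111
111.111.11111
11.111.111111
1.111.1111111
.111.11111111
position 10 holds 1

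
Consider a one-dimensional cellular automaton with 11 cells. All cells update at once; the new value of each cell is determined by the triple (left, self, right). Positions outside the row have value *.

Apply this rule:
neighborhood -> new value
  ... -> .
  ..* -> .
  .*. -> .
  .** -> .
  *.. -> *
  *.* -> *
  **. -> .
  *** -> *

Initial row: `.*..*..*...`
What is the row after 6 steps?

*.*..*..*..
.*.*..*..*.
*.*.*..*..*
.*.*.*..*..
*.*.*.*..*.
.*.*.*.*..*

.*.*.*.*..*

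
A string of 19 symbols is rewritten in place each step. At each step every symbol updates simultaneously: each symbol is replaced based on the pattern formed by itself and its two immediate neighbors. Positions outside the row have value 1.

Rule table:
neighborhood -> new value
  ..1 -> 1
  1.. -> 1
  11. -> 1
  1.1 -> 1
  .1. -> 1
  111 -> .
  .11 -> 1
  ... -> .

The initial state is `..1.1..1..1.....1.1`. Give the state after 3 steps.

1.........1111111.1

111111111111...1111
...........11.11...
1.........1111111.1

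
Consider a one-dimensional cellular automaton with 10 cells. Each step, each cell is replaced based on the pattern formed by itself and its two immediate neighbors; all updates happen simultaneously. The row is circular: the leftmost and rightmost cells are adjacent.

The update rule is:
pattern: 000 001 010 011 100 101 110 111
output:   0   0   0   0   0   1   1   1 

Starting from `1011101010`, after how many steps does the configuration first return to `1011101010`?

0101110101
1010111010
0101011101
1010101110
0101010111
1010101011
1101010101
1110101010
0111010101
1011101010

10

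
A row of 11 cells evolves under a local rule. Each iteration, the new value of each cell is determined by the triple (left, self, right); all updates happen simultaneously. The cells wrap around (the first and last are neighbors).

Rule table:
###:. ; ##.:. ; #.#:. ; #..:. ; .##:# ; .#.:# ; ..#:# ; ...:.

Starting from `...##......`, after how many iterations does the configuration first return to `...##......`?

..##.......
.##........
##.........
#.........#
.........##
........##.
.......##..
......##...
.....##....
....##.....
...##......

11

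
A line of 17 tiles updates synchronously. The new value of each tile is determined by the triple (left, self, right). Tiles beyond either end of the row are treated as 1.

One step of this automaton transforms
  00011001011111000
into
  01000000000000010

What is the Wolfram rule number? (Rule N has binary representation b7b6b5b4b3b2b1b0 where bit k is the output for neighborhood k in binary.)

position 10: 111 → 0  (bit 7 = 0)
position 4: 110 → 0  (bit 6 = 0)
position 8: 101 → 0  (bit 5 = 0)
position 0: 100 → 0  (bit 4 = 0)
position 3: 011 → 0  (bit 3 = 0)
position 7: 010 → 0  (bit 2 = 0)
position 2: 001 → 0  (bit 1 = 0)
position 1: 000 → 1  (bit 0 = 1)
bits b7..b0 = 00000001 = 1

1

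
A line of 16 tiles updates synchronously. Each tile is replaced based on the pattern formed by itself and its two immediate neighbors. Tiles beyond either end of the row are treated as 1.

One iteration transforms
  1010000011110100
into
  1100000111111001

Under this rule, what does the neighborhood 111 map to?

1

At position 9 the neighborhood is 111; the next row has 1 there.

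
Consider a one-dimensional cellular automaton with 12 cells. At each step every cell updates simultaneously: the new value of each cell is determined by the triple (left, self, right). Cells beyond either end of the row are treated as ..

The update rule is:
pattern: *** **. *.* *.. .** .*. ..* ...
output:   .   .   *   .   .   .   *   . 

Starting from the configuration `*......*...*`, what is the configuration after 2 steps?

.....*...*..

......*...*.
.....*...*..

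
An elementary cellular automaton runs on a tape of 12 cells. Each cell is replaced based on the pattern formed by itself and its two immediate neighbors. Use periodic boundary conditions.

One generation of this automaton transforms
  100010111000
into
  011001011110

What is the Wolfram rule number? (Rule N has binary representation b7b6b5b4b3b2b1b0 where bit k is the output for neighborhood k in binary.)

241

position 7: 111 → 1  (bit 7 = 1)
position 8: 110 → 1  (bit 6 = 1)
position 5: 101 → 1  (bit 5 = 1)
position 1: 100 → 1  (bit 4 = 1)
position 6: 011 → 0  (bit 3 = 0)
position 0: 010 → 0  (bit 2 = 0)
position 3: 001 → 0  (bit 1 = 0)
position 2: 000 → 1  (bit 0 = 1)
bits b7..b0 = 11110001 = 241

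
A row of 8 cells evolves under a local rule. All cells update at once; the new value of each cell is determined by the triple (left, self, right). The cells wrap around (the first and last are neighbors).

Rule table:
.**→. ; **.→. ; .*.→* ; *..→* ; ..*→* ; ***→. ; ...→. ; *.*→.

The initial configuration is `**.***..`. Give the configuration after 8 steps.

*....*..

......**
*....*..
**..****
..**....
.*..*...
******..
......**  (repeats step 1; period 6)
step 8: *....*..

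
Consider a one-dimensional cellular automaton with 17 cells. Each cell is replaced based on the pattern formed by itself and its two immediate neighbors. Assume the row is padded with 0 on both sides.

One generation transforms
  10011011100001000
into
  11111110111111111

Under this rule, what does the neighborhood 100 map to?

1

At position 1 the neighborhood is 100; the next row has 1 there.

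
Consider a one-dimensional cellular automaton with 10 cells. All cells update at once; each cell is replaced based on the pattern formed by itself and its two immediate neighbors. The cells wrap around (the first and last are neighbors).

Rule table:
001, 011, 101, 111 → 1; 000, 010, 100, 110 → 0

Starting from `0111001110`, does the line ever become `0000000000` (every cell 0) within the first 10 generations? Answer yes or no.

no

generation 1: 1110011100
generation 2: 1100111001
generation 3: 1001110011
generation 4: 0011100111
generation 5: 0111001110  (repeats generation 0; period 5)
generation 10: 0111001110
generation 10 is 0111001110, still not uniform 0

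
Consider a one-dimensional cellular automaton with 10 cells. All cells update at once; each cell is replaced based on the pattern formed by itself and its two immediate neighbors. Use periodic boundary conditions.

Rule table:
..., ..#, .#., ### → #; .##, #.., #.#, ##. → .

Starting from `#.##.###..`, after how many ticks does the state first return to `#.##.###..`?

#.....#..#
..#####.#.
##.###..#.
....#..##.
#####.#...
.###..#.##
..#..##...
###.#...##
##..#.##.#
#..##.....
#.#...####
..#.##.###
.##.....#.
#...#####.
#.##.###..

15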